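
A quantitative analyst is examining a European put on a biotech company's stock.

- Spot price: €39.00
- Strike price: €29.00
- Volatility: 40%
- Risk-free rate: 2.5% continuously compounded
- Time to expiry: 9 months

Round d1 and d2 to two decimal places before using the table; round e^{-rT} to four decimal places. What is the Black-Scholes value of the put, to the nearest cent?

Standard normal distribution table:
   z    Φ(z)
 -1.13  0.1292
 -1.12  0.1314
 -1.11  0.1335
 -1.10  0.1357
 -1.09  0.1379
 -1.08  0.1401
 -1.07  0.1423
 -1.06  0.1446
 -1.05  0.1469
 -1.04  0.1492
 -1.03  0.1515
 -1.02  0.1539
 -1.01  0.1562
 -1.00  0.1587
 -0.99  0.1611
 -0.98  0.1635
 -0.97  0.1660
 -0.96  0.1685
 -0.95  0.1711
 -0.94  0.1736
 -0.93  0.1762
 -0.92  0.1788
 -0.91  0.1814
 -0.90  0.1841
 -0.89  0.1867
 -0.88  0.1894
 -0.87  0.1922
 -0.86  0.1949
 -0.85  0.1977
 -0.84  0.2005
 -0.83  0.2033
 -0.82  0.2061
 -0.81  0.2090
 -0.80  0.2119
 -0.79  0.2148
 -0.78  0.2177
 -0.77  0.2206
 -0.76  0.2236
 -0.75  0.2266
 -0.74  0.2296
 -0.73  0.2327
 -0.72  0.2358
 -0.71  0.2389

€1.07

σ√T = 0.4·√0.75 = 0.3464
ln(S/K) + (r + σ²/2)T = ln(39/29) + (0.025 + 0.4²/2)·0.75 = 0.2963 + 0.0788 = 0.3750
d₁ = 0.3750 / 0.3464 = 1.0826 → 1.08
d₂ = d₁ − σ√T = 1.0826 − 0.3464 = 0.7362 → 0.74
exp(−rT) = exp(−0.025·0.75) = 0.9814
N(−d₂) = N(-0.74) = 0.2296;  N(−d₁) = N(-1.08) = 0.1401
P = 29·0.9814·0.2296 − 39·0.1401 = 6.5346 − 5.4639 = 1.0707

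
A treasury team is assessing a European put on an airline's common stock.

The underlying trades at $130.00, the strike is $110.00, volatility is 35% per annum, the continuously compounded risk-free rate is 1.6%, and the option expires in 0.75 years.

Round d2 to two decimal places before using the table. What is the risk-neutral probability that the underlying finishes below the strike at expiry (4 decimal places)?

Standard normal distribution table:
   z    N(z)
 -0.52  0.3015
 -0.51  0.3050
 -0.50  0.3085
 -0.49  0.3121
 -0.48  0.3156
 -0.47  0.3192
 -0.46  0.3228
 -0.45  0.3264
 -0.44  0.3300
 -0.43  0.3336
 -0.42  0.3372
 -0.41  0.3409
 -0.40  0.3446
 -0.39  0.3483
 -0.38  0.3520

σ√T = 0.35 × 0.8660 = 0.3031
d₁ = [ln(130/110) + (0.016 + 0.35²/2)·0.75] / 0.3031 = [0.1671 + 0.0579] / 0.3031 = 0.7423 → 0.74
d₂ = d₁ − σ√T = 0.7423 − 0.3031 = 0.4392 → 0.44
Pr(exercise) under Q = N(−d₂) = N(-0.44) = 0.3300

0.3300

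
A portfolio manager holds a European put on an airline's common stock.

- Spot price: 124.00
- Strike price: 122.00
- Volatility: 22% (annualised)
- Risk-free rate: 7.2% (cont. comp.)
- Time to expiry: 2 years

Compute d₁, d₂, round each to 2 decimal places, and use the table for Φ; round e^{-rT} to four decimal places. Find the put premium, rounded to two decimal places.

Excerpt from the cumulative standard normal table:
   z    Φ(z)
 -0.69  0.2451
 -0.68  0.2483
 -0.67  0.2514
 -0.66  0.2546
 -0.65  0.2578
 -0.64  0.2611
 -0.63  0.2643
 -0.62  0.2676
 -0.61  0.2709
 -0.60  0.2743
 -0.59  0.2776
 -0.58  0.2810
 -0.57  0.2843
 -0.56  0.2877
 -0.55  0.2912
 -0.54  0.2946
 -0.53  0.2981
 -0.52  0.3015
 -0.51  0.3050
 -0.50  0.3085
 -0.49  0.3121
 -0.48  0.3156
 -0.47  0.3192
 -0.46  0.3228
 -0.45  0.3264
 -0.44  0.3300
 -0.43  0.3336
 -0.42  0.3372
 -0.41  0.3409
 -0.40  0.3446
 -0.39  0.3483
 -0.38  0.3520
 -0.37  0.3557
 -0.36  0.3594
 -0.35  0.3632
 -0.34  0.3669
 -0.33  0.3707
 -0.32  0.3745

σ√T = 0.22·√2 = 0.3111
ln(S/K) + (r + σ²/2)T = ln(124/122) + (0.072 + 0.22²/2)·2 = 0.0163 + 0.1924 = 0.2087
d₁ = 0.2087 / 0.3111 = 0.6707 which rounds to 0.67
d₂ = d₁ − σ√T = 0.6707 − 0.3111 = 0.3595 which rounds to 0.36
e^(−rT) = e^(−0.072·2) = 0.8659
N(−d₂) = N(-0.36) = 0.3594;  N(−d₁) = N(-0.67) = 0.2514
P = 122·0.8659·0.3594 − 124·0.2514 = 37.9669 − 31.1736 = 6.7933

6.79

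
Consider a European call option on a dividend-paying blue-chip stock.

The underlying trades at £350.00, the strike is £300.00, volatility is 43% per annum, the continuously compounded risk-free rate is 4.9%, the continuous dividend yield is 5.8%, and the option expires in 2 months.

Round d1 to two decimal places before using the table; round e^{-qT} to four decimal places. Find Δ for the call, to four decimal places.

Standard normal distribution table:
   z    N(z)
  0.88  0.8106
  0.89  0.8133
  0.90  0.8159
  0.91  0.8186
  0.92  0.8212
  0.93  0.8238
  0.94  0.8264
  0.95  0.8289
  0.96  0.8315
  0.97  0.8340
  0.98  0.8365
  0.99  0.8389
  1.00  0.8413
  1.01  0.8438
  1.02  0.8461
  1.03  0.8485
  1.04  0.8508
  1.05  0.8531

0.8235

T = 0.1667;  σ√T = 0.1755
d₁ = [ln(350/300) + (0.049 − 0.058 + ½·0.43²)·0.1667] / (σ√T) = (0.1542 + 0.0139) / 0.1755 = 0.9573 ≈ 0.96
N(d₁) = N(0.96) = 0.8315
Δ_call = exp(−qT)·N(d₁) = 0.9904·0.8315 = 0.8235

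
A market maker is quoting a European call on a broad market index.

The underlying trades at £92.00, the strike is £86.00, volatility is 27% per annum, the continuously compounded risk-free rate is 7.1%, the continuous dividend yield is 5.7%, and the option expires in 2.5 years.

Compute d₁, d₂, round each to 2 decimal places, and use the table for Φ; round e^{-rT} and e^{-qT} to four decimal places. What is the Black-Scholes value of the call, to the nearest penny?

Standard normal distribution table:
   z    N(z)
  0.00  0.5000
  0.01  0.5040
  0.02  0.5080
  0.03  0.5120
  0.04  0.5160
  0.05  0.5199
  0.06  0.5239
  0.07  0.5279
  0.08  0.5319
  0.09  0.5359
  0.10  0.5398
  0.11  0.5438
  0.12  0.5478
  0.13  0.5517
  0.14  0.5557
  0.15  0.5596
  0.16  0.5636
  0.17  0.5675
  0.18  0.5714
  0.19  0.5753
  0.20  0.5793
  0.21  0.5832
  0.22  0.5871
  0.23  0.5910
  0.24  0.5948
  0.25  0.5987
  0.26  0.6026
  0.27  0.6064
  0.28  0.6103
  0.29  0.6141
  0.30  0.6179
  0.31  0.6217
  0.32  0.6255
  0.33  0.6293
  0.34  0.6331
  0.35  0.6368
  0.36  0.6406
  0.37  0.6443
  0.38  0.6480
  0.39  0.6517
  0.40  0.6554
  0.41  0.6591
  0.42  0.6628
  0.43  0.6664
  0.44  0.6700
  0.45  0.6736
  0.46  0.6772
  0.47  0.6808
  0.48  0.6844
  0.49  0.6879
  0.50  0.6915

σ√T = 0.27·√2.5 = 0.4269
ln(S/K) + (r − q + σ²/2)T = ln(92/86) + (0.071 − 0.057 + 0.27²/2)·2.5 = 0.0674 + 0.1261 = 0.1936
d₁ = 0.1936 / 0.4269 = 0.4534 ⇒ 0.45
d₂ = d₁ − σ√T = 0.4534 − 0.4269 = 0.0265 ⇒ 0.03
e^(−qT) = e^(−0.057·2.5) = 0.8672;  e^(−rT) = e^(−0.071·2.5) = 0.8374
N(d₁) = N(0.45) = 0.6736;  N(d₂) = N(0.03) = 0.5120
C = 92·0.8672·0.6736 − 86·0.8374·0.5120 = 53.7414 − 36.8724 = 16.8690

£16.87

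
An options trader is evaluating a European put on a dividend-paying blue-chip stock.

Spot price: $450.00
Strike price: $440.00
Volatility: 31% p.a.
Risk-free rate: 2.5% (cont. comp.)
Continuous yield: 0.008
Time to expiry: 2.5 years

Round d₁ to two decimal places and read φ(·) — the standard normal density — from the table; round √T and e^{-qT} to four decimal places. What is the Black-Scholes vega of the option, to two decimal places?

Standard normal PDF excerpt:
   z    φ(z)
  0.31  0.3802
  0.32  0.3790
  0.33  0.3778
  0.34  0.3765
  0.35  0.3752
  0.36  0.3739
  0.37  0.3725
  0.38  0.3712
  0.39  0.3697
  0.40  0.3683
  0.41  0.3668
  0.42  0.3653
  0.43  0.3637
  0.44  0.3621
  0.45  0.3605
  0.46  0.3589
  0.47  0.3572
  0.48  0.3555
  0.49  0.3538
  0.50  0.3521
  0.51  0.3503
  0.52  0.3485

σ√T = 0.31 × 1.5811 = 0.4902
d₁ = [ln(450/440) + (0.025 − 0.008 + 0.31²/2)·2.5] / 0.4902 = [0.0225 + 0.1626] / 0.4902 = 0.3776 ≈ 0.38
√T = √2.5 = 1.5811
φ(d₁) = φ(0.38) = 0.3712
exp(−qT) = exp(−0.008·2.5) = 0.9802
vega = S·exp(−qT)·φ(d₁)·√T = 450·0.9802·0.3712·1.5811 = 258.8776

258.88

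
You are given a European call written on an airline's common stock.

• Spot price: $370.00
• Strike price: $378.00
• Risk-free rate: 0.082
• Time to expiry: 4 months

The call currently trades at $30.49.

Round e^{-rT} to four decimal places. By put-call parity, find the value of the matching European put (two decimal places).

e^(−rT) = e^(−0.082·0.3333) = 0.9730
Put-call parity: C − P = S − K·e^(−rT) = 370 − 378·0.9730 = 370 − 367.7940 = 2.2060
P = C − (C − P) = 30.49 − (2.2060) = 28.2840

$28.28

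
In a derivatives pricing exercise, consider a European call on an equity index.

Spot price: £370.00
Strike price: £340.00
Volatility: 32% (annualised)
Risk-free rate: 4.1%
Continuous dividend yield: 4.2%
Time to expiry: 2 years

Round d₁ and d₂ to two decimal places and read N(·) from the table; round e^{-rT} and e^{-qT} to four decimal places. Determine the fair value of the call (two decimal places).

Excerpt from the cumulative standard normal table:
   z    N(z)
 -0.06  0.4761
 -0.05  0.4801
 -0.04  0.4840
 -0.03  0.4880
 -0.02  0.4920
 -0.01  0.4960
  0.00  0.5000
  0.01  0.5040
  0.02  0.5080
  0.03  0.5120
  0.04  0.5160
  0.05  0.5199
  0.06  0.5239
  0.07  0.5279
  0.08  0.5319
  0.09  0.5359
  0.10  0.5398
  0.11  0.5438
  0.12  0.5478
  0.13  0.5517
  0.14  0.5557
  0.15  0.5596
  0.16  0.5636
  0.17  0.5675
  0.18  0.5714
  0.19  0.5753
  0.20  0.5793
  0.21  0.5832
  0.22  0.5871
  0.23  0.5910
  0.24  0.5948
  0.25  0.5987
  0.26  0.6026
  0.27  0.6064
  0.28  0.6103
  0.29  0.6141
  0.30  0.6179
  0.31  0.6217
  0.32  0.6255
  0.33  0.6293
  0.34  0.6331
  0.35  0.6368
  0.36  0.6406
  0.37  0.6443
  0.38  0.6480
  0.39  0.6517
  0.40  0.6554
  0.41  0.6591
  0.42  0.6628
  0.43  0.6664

σ√T = 0.32 × 1.4142 = 0.4525
d₁ = [ln(370/340) + (0.041 − 0.042 + ½·0.32²)·2] / (σ√T) = (0.0846 + 0.1004) / 0.4525 = 0.4087 → 0.41
d₂ = 0.4087 − 0.4525 = -0.0438 → -0.04
e^(−qT) = e^(−0.042·2) = 0.9194;  e^(−rT) = e^(−0.041·2) = 0.9213
N(d₁) = N(0.41) = 0.6591;  N(d₂) = N(-0.04) = 0.4840
C = 370·0.9194·0.6591 − 340·0.9213·0.4840 = 224.2113 − 151.6091 = 72.6022

£72.60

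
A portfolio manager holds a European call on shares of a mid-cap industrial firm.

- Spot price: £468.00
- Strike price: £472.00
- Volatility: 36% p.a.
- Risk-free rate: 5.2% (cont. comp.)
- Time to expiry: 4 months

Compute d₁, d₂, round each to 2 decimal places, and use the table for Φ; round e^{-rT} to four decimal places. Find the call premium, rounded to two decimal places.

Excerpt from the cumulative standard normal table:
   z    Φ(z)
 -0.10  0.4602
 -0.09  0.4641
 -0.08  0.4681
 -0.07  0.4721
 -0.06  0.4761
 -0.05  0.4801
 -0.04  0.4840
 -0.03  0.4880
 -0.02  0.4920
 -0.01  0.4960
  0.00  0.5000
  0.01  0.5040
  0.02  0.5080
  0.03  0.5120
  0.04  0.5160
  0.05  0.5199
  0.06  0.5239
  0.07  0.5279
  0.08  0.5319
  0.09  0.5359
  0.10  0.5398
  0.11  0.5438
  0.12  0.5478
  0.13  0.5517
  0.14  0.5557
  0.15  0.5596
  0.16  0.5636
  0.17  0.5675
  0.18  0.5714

£41.04

σ√T = 0.36·√0.3333 = 0.2078
d₁ = [ln(468/472) + (0.052 + ½·0.36²)·0.3333] / (σ√T) = (-0.0085 + 0.0389) / 0.2078 = 0.1464 which rounds to 0.15
d₂ = 0.1464 − 0.2078 = -0.0615 which rounds to -0.06
exp(−rT) = exp(−0.052·0.3333) = 0.9828
N(d₁) = N(0.15) = 0.5596;  N(d₂) = N(-0.06) = 0.4761
C = 468·0.5596 − 472·0.9828·0.4761 = 261.8928 − 220.8540 = 41.0388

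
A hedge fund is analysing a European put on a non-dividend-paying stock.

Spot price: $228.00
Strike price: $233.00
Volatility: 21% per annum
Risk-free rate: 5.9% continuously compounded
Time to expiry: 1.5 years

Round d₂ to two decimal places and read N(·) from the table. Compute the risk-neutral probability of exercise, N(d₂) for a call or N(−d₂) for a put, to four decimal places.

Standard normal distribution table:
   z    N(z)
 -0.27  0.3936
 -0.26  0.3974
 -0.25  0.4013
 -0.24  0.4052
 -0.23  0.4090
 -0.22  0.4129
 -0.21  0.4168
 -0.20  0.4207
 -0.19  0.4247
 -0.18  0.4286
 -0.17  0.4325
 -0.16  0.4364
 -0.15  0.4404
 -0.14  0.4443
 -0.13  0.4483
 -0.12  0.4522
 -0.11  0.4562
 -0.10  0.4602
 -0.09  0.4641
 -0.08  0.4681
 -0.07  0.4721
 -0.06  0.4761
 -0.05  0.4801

σ√T = 0.21·√1.5 = 0.2572
d₁ = [ln(228/233) + (0.059 + 0.21²/2)·1.5] / 0.2572 = [-0.0217 + 0.1216] / 0.2572 = 0.3883 ≈ 0.39
d₂ = d₁ − σ√T = 0.3883 − 0.2572 = 0.1312 ≈ 0.13
Pr(exercise) under Q = N(−d₂) = N(-0.13) = 0.4483

0.4483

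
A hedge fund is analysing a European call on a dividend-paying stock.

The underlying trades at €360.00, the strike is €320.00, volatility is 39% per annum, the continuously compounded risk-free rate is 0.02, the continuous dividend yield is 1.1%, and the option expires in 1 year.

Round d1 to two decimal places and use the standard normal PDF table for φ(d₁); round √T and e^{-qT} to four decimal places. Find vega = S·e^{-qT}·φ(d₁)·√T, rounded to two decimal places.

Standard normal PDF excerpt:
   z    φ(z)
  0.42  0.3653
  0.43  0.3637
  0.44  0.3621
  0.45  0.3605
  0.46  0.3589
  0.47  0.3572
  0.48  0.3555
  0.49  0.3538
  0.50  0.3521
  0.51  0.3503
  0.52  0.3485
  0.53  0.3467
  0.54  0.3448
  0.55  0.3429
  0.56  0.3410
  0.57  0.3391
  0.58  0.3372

124.09

σ√T = 0.39·√1 = 0.3900
d₁ = [ln(360/320) + (0.02 − 0.011 + ½·0.39²)·1] / (σ√T) = (0.1178 + 0.0851) / 0.3900 = 0.5201 ⇒ 0.52
√T = √1 = 1.0000
φ(d₁) = φ(0.52) = 0.3485
exp(−qT) = exp(−0.011·1) = 0.9891
vega = S·exp(−qT)·φ(d₁)·√T = 360·0.9891·0.3485·1.0000 = 124.0925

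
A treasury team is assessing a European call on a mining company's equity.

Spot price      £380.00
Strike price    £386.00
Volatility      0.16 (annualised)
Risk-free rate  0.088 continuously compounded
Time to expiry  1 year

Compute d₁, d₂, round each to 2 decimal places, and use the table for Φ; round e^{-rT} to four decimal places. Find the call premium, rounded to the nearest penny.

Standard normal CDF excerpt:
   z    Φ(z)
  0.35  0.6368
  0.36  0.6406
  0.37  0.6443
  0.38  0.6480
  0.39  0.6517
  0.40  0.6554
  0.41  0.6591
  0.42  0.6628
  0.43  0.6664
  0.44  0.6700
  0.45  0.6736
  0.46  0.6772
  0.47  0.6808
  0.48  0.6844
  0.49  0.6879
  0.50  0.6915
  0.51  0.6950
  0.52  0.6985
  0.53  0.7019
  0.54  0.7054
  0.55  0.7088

T = 1;  σ√T = 0.1600
d₁ = [ln(380/386) + (0.088 + 0.16²/2)·1] / 0.1600 = [-0.0157 + 0.1008] / 0.1600 = 0.5321 ⇒ 0.53
d₂ = d₁ − σ√T = 0.5321 − 0.1600 = 0.3721 ⇒ 0.37
exp(−rT) = exp(−0.088·1) = 0.9158
C = 380·N(0.53) − 386·0.9158·N(0.37) = 380·0.7019 − 386·0.9158·0.6443 = 266.7220 − 227.7593 = 38.9627

£38.96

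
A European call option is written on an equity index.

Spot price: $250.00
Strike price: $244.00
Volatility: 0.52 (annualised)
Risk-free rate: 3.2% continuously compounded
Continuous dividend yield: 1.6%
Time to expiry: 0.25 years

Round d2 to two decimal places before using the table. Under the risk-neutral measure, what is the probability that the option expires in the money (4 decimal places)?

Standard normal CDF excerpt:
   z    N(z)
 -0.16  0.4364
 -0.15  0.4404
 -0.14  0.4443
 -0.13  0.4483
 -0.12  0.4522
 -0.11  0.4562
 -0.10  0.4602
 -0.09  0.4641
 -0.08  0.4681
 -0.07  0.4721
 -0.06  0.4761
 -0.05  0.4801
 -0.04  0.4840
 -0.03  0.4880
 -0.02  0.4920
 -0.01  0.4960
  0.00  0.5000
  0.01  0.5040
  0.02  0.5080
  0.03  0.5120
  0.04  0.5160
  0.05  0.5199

T = 0.25;  σ√T = 0.2600
d₁ = [ln(250/244) + (0.032 − 0.016 + 0.52²/2)·0.25] / 0.2600 = [0.0243 + 0.0378] / 0.2600 = 0.2388 → 0.24
d₂ = d₁ − σ√T = 0.2388 − 0.2600 = -0.0212 → -0.02
Pr(exercise) under Q = N(d₂) = 0.4920

0.4920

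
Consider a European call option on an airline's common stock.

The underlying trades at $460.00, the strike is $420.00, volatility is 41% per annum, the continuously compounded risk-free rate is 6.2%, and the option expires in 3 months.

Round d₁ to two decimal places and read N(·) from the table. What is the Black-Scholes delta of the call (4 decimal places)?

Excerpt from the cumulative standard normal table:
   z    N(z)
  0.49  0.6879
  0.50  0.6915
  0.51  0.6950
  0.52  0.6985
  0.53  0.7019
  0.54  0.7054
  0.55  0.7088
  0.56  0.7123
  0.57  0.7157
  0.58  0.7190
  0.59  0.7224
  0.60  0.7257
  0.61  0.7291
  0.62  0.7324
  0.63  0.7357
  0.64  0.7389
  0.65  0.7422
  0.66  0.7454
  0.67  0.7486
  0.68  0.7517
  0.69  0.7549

0.7324

T = 0.25;  σ√T = 0.2050
d₁ = [ln(460/420) + (0.062 + ½·0.41²)·0.25] / (σ√T) = (0.0910 + 0.0365) / 0.2050 = 0.6219 → 0.62
N(d₁) = N(0.62) = 0.7324
Δ_call = N(d₁) = 0.7324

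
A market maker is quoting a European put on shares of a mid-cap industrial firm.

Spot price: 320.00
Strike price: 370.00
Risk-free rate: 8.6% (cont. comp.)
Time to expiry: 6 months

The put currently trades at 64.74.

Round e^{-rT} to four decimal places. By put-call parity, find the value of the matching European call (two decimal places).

30.32

e^(−rT) = e^(−0.086·0.5) = 0.9579
Put-call parity: C − P = S − K·e^(−rT) = 320 − 370·0.9579 = 320 − 354.4230 = -34.4230
C = P + (C − P) = 64.74 + (-34.4230) = 30.3170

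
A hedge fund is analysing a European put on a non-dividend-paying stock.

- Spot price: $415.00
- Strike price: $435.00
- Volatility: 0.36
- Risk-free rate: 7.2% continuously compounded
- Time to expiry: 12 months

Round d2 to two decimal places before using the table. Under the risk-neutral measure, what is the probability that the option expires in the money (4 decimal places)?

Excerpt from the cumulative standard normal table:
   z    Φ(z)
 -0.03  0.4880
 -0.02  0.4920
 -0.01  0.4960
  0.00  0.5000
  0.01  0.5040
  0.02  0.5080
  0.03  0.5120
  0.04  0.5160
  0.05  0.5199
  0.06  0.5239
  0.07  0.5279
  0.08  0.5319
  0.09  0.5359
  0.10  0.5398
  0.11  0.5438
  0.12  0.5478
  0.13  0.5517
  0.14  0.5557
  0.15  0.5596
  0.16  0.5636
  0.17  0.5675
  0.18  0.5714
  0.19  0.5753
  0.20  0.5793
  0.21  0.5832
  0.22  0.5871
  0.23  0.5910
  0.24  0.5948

0.5438

σ√T = 0.36 × 1.0000 = 0.3600
d₁ = [ln(415/435) + (0.072 + 0.36²/2)·1] / 0.3600 = [-0.0471 + 0.1368] / 0.3600 = 0.2493 ⇒ 0.25
d₂ = d₁ − σ√T = 0.2493 − 0.3600 = -0.1107 ⇒ -0.11
Pr(exercise) under Q = N(−d₂) = N(0.11) = 0.5438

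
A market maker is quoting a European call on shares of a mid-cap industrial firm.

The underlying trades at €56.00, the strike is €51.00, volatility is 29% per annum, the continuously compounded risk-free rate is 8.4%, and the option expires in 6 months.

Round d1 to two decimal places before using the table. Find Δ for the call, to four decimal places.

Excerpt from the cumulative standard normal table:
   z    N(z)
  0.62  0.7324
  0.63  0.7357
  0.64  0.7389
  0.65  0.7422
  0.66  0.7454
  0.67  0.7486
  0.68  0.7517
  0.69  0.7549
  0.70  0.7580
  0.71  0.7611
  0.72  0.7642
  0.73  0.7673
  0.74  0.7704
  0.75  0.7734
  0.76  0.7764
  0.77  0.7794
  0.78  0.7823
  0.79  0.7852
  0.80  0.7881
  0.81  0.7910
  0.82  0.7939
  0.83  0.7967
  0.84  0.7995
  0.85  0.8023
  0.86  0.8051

0.7764

σ√T = 0.29·√0.5 = 0.2051
d₁ = [ln(56/51) + (0.084 + ½·0.29²)·0.5] / (σ√T) = (0.0935 + 0.0630) / 0.2051 = 0.7634 ⇒ 0.76
N(d₁) = N(0.76) = 0.7764
Δ_call = N(d₁) = 0.7764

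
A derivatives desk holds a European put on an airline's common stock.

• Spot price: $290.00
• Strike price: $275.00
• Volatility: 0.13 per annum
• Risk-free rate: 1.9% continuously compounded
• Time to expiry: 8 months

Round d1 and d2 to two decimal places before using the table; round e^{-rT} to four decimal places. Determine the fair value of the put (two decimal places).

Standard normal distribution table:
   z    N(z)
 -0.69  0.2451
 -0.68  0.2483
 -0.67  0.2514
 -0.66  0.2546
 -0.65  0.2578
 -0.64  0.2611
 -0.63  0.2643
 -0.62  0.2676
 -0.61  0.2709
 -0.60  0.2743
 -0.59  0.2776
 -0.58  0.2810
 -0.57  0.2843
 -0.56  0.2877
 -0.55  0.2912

σ√T = 0.13 × 0.8165 = 0.1061
d₁ = [ln(290/275) + (0.019 + ½·0.13²)·0.6667] / (σ√T) = (0.0531 + 0.0183) / 0.1061 = 0.6728 ⇒ 0.67
d₂ = 0.6728 − 0.1061 = 0.5666 ⇒ 0.57
e^(−rT) = e^(−0.019·0.6667) = 0.9874
N(−d₂) = N(-0.57) = 0.2843;  N(−d₁) = N(-0.67) = 0.2514
P = 275·0.9874·0.2843 − 290·0.2514 = 77.1974 − 72.9060 = 4.2914

$4.29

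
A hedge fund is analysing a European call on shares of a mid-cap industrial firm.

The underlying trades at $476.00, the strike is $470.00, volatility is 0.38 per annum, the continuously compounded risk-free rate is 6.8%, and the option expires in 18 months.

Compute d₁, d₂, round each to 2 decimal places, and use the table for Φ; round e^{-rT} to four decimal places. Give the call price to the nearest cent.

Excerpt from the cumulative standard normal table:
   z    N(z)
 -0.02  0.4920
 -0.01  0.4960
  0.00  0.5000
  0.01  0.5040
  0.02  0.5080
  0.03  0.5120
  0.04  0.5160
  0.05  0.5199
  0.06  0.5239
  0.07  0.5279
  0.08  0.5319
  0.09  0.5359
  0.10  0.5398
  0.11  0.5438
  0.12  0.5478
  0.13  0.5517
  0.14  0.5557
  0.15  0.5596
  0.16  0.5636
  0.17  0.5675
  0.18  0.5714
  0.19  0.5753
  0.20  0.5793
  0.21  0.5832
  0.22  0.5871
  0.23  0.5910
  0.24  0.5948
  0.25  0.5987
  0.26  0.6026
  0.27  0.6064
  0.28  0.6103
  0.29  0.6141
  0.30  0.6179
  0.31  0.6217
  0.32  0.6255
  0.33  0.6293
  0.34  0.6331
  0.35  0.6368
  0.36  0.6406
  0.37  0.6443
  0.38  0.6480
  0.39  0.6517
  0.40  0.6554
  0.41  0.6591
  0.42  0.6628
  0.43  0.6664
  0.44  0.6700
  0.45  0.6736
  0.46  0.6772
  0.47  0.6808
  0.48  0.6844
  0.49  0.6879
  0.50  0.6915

$111.87

σ√T = 0.38 × 1.2247 = 0.4654
d₁ = [ln(476/470) + (0.068 + 0.38²/2)·1.5] / 0.4654 = [0.0127 + 0.2103] / 0.4654 = 0.4791 → 0.48
d₂ = d₁ − σ√T = 0.4791 − 0.4654 = 0.0137 → 0.01
exp(−rT) = exp(−0.068·1.5) = 0.9030
N(d₁) = N(0.48) = 0.6844;  N(d₂) = N(0.01) = 0.5040
C = 476·0.6844 − 470·0.9030·0.5040 = 325.7744 − 213.9026 = 111.8718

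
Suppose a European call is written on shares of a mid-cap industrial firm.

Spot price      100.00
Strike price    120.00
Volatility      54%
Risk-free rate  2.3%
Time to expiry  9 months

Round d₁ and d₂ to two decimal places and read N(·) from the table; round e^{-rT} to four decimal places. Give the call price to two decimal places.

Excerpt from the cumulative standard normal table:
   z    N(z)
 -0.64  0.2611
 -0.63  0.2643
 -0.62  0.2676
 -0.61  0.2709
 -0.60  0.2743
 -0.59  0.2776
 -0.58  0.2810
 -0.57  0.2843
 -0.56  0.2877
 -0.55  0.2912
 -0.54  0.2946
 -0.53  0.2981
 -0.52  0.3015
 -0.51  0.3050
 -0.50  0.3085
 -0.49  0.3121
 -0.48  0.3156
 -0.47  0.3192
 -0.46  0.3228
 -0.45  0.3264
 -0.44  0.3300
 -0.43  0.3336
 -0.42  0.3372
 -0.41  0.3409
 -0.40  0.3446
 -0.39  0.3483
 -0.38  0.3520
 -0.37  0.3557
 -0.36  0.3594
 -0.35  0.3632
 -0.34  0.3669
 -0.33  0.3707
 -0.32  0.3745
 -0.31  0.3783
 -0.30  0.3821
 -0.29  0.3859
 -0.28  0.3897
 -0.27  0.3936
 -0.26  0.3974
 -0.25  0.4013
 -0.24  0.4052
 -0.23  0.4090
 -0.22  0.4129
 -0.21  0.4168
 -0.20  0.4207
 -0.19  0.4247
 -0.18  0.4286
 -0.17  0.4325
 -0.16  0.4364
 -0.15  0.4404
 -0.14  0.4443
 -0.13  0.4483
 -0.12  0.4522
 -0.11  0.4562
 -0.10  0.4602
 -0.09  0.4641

12.48

T = 0.75;  σ√T = 0.4677
ln(S/K) + (r + σ²/2)T = ln(100/120) + (0.023 + 0.54²/2)·0.75 = -0.1823 + 0.1266 = -0.0557
d₁ = -0.0557 / 0.4677 = -0.1192 ≈ -0.12
d₂ = d₁ − σ√T = -0.1192 − 0.4677 = -0.5868 ≈ -0.59
e^(−rT) = e^(−0.023·0.75) = 0.9829
N(d₁) = N(-0.12) = 0.4522;  N(d₂) = N(-0.59) = 0.2776
C = 100·0.4522 − 120·0.9829·0.2776 = 45.2200 − 32.7424 = 12.4776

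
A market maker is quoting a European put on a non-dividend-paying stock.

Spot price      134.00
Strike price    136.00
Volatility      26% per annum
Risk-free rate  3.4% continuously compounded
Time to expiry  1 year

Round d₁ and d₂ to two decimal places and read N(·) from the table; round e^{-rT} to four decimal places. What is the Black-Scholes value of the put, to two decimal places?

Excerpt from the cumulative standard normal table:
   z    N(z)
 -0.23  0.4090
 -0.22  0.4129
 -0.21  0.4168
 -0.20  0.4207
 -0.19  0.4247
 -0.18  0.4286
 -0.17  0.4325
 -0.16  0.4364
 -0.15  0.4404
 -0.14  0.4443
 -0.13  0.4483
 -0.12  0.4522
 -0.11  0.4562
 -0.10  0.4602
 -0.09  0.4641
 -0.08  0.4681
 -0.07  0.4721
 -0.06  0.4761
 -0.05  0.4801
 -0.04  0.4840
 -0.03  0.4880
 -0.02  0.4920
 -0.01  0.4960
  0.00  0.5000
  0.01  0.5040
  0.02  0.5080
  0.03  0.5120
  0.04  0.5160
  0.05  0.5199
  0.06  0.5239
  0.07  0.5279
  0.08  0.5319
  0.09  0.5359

12.50

σ√T = 0.26·√1 = 0.2600
ln(S/K) + (r + σ²/2)T = ln(134/136) + (0.034 + 0.26²/2)·1 = -0.0148 + 0.0678 = 0.0530
d₁ = 0.0530 / 0.2600 = 0.2038 ≈ 0.20
d₂ = d₁ − σ√T = 0.2038 − 0.2600 = -0.0562 ≈ -0.06
e^(−rT) = e^(−0.034·1) = 0.9666
N(−d₂) = N(0.06) = 0.5239;  N(−d₁) = N(-0.20) = 0.4207
P = 136·0.9666·0.5239 − 134·0.4207 = 68.8706 − 56.3738 = 12.4968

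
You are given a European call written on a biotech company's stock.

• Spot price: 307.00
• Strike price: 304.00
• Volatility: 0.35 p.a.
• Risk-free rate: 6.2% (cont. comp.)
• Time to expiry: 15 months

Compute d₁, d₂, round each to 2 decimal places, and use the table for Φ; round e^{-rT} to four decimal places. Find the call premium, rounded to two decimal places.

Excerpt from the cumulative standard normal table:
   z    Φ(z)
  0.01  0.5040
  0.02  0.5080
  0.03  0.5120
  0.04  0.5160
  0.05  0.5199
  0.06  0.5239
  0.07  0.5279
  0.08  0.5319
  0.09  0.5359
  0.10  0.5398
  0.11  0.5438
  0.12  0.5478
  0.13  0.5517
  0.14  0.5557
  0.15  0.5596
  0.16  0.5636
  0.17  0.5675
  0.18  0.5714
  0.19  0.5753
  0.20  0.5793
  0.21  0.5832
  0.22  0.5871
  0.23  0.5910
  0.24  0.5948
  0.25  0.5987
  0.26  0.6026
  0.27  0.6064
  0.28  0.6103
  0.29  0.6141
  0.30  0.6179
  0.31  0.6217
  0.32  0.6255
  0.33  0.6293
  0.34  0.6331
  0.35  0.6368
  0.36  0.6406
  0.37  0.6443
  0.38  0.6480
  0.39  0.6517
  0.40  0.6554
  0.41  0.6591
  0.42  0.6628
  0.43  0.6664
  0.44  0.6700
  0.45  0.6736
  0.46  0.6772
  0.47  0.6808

59.44

σ√T = 0.35·√1.25 = 0.3913
d₁ = [ln(307/304) + (0.062 + 0.35²/2)·1.25] / 0.3913 = [0.0098 + 0.1541] / 0.3913 = 0.4188 → 0.42
d₂ = d₁ − σ√T = 0.4188 − 0.3913 = 0.0275 → 0.03
e^(−rT) = e^(−0.062·1.25) = 0.9254
N(d₁) = N(0.42) = 0.6628;  N(d₂) = N(0.03) = 0.5120
C = 307·0.6628 − 304·0.9254·0.5120 = 203.4796 − 144.0367 = 59.4429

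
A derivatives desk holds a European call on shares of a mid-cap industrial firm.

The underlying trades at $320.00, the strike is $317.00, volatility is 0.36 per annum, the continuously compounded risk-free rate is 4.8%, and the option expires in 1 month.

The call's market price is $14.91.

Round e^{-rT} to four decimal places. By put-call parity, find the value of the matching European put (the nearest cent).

exp(−rT) = exp(−0.048·0.08333) = 0.9960
Put-call parity: C − P = S − K·e^(−rT) = 320 − 317·0.9960 = 320 − 315.7320 = 4.2680
P = C − (C − P) = 14.91 − (4.2680) = 10.6420

$10.64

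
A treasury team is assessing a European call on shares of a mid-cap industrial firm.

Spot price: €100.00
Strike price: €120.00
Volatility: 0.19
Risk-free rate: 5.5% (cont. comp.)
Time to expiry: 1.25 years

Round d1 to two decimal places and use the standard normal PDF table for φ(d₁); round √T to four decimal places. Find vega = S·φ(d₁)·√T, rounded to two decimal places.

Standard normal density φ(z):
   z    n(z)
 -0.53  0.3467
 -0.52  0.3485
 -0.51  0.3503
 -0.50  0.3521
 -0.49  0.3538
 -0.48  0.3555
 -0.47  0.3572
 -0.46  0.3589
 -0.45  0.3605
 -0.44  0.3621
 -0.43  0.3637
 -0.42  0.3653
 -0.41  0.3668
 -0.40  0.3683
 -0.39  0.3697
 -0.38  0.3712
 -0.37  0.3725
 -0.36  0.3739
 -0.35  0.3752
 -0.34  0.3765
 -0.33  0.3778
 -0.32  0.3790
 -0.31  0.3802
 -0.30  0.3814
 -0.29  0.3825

40.66

T = 1.25;  σ√T = 0.2124
d₁ = [ln(100/120) + (0.055 + ½·0.19²)·1.25] / (σ√T) = (-0.1823 + 0.0913) / 0.2124 = -0.4284 ≈ -0.43
√T = √1.25 = 1.1180
φ(d₁) = φ(-0.43) = 0.3637
vega = S·φ(d₁)·√T = 100·0.3637·1.1180 = 40.6617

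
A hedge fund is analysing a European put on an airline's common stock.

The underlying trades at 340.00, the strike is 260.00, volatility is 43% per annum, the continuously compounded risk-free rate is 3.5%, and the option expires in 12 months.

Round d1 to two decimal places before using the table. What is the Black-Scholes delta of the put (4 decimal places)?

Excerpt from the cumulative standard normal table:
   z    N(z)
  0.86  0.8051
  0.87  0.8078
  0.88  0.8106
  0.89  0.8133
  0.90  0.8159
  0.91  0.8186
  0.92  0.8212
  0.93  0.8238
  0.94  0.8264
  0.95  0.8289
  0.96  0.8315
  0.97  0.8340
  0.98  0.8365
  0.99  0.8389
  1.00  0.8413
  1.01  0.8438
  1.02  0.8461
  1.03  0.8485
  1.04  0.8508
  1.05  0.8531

σ√T = 0.43·√1 = 0.4300
ln(S/K) + (r + σ²/2)T = ln(340/260) + (0.035 + 0.43²/2)·1 = 0.2683 + 0.1275 = 0.3957
d₁ = 0.3957 / 0.4300 = 0.9203 ⇒ 0.92
N(d₁) = N(0.92) = 0.8212
Δ_put = N(d₁) − 1 = 0.8212 − 1 = -0.1788

-0.1788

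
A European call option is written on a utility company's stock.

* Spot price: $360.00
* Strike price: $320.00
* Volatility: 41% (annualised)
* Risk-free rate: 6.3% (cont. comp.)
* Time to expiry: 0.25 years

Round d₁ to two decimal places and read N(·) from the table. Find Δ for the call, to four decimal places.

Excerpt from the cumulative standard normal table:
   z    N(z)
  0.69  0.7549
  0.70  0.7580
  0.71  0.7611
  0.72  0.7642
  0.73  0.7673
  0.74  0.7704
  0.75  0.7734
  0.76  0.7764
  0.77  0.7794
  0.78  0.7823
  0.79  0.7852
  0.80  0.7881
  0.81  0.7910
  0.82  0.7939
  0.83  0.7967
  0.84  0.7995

σ√T = 0.41·√0.25 = 0.2050
d₁ = [ln(360/320) + (0.063 + ½·0.41²)·0.25] / (σ√T) = (0.1178 + 0.0368) / 0.2050 = 0.7539 → 0.75
N(d₁) = N(0.75) = 0.7734
Δ_call = N(d₁) = 0.7734

0.7734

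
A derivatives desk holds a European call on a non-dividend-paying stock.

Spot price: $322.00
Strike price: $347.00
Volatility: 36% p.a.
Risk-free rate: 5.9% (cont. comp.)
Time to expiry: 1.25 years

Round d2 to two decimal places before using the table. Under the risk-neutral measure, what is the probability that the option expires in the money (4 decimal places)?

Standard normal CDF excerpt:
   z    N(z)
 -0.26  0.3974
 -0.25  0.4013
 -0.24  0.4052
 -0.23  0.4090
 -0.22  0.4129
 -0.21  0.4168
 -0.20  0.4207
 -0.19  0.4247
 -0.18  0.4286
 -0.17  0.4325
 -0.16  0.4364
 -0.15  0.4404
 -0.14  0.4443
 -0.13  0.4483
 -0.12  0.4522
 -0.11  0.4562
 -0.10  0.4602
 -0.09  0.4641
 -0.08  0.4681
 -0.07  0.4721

σ√T = 0.36·√1.25 = 0.4025
d₁ = [ln(322/347) + (0.059 + 0.36²/2)·1.25] / 0.4025 = [-0.0748 + 0.1547] / 0.4025 = 0.1987 → 0.20
d₂ = d₁ − σ√T = 0.1987 − 0.4025 = -0.2038 → -0.20
Pr(exercise) under Q = N(d₂) = 0.4207

0.4207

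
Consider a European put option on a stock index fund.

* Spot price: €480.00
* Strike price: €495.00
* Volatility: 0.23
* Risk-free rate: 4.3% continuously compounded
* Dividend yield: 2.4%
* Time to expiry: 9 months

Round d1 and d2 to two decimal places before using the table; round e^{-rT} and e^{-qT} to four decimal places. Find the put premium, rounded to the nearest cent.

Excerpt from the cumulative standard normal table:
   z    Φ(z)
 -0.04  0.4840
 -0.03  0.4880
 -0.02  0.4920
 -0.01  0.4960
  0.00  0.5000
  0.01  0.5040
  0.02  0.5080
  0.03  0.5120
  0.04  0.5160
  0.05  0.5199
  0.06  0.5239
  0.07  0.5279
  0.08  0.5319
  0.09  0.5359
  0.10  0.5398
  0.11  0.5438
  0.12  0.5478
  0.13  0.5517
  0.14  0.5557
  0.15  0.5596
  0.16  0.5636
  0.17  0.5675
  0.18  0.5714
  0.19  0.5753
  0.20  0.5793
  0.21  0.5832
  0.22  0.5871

σ√T = 0.23 × 0.8660 = 0.1992
d₁ = [ln(480/495) + (0.043 − 0.024 + 0.23²/2)·0.75] / 0.1992 = [-0.0308 + 0.0341] / 0.1992 = 0.0166 ⇒ 0.02
d₂ = d₁ − σ√T = 0.0166 − 0.1992 = -0.1825 ⇒ -0.18
e^(−qT) = e^(−0.024·0.75) = 0.9822;  e^(−rT) = e^(−0.043·0.75) = 0.9683
N(−d₂) = N(0.18) = 0.5714;  N(−d₁) = N(-0.02) = 0.4920
P = 495·0.9683·0.5714 − 480·0.9822·0.4920 = 273.8769 − 231.9564 = 41.9205

€41.92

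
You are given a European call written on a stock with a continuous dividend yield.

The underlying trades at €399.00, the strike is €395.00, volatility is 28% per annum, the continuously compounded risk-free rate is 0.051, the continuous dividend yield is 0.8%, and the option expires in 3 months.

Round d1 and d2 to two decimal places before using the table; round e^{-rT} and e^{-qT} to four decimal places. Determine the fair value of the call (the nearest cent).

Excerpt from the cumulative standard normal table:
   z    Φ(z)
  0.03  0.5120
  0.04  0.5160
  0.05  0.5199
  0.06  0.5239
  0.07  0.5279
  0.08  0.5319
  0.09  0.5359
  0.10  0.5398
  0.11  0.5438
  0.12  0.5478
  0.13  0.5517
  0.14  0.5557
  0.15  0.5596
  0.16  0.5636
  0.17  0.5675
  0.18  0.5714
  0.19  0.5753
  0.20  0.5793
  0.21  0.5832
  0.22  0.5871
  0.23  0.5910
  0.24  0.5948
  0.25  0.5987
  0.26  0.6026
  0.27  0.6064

€26.35

σ√T = 0.28 × 0.5000 = 0.1400
d₁ = [ln(399/395) + (0.051 − 0.008 + ½·0.28²)·0.25] / (σ√T) = (0.0101 + 0.0205) / 0.1400 = 0.2188 which rounds to 0.22
d₂ = 0.2188 − 0.1400 = 0.0788 which rounds to 0.08
exp(−qT) = exp(−0.008·0.25) = 0.9980;  exp(−rT) = exp(−0.051·0.25) = 0.9873
N(d₁) = N(0.22) = 0.5871;  N(d₂) = N(0.08) = 0.5319
C = 399·0.9980·0.5871 − 395·0.9873·0.5319 = 233.7844 − 207.4322 = 26.3522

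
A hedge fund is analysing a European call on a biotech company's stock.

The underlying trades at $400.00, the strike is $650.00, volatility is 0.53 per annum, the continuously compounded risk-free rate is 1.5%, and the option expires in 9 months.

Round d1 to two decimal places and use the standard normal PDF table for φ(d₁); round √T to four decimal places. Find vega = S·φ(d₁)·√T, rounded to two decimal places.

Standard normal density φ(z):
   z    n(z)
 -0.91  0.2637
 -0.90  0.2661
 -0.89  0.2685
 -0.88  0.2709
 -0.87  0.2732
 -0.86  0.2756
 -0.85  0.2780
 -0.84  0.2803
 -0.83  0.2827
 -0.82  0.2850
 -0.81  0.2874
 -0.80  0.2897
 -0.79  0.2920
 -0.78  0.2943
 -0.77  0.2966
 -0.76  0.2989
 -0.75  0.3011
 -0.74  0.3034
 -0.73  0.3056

T = 0.75;  σ√T = 0.4590
d₁ = [ln(400/650) + (0.015 + 0.53²/2)·0.75] / 0.4590 = [-0.4855 + 0.1166] / 0.4590 = -0.8038 ⇒ -0.80
√T = √0.75 = 0.8660
φ(d₁) = φ(-0.80) = 0.2897
vega = S·φ(d₁)·√T = 400·0.2897·0.8660 = 100.3521

100.35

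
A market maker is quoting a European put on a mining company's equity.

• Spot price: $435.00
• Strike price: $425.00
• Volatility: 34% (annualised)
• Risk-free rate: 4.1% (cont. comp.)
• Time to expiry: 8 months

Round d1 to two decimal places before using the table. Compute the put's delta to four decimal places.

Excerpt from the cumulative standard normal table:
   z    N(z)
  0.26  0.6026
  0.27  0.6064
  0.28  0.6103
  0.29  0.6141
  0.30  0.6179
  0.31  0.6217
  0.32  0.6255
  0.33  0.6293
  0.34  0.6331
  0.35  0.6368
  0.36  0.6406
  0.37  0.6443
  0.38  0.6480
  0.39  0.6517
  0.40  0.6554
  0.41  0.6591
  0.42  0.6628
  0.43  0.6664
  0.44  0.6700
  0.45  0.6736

σ√T = 0.34 × 0.8165 = 0.2776
ln(S/K) + (r + σ²/2)T = ln(435/425) + (0.041 + 0.34²/2)·0.6667 = 0.0233 + 0.0659 = 0.0891
d₁ = 0.0891 / 0.2776 = 0.3210 → 0.32
N(d₁) = N(0.32) = 0.6255
Δ_put = N(d₁) − 1 = 0.6255 − 1 = -0.3745

-0.3745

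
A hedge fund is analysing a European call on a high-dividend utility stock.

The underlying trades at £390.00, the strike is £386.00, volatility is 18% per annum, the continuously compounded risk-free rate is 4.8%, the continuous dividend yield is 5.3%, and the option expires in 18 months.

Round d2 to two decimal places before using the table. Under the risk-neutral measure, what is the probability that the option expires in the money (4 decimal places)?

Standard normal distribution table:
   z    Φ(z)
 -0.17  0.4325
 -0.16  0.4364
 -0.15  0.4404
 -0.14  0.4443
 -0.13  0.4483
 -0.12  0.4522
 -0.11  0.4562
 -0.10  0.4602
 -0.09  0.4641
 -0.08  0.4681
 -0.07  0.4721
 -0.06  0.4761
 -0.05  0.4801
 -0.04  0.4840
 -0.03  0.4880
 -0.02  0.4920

0.4602

T = 1.5;  σ√T = 0.2205
d₁ = [ln(390/386) + (0.048 − 0.053 + 0.18²/2)·1.5] / 0.2205 = [0.0103 + 0.0168] / 0.2205 = 0.1230 ⇒ 0.12
d₂ = d₁ − σ√T = 0.1230 − 0.2205 = -0.0975 ⇒ -0.10
Pr(exercise) under Q = N(d₂) = 0.4602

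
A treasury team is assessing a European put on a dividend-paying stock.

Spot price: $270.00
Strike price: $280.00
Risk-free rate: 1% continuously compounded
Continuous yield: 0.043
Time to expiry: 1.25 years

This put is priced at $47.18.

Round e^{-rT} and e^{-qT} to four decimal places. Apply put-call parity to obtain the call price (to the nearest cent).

e^(−qT) = e^(−0.043·1.25) = 0.9477;  e^(−rT) = e^(−0.01·1.25) = 0.9876
Put-call parity: C − P = S·e^(−qT) − K·e^(−rT) = 270·0.9477 − 280·0.9876 = 255.8790 − 276.5280 = -20.6490
C = P + (C − P) = 47.18 + (-20.6490) = 26.5310

$26.53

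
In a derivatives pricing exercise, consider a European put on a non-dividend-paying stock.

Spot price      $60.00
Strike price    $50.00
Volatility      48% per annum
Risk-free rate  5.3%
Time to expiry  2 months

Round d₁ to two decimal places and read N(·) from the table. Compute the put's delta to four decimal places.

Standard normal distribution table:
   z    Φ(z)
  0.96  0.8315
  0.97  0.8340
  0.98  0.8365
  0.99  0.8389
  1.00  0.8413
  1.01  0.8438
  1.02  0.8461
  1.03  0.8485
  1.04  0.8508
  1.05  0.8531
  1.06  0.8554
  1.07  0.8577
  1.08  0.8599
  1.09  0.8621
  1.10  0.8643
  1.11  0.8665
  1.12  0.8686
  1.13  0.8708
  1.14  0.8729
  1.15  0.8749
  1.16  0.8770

-0.1423

σ√T = 0.48 × 0.4082 = 0.1960
d₁ = [ln(60/50) + (0.053 + 0.48²/2)·0.1667] / 0.1960 = [0.1823 + 0.0280] / 0.1960 = 1.0735 which rounds to 1.07
N(d₁) = N(1.07) = 0.8577
Δ_put = N(d₁) − 1 = 0.8577 − 1 = -0.1423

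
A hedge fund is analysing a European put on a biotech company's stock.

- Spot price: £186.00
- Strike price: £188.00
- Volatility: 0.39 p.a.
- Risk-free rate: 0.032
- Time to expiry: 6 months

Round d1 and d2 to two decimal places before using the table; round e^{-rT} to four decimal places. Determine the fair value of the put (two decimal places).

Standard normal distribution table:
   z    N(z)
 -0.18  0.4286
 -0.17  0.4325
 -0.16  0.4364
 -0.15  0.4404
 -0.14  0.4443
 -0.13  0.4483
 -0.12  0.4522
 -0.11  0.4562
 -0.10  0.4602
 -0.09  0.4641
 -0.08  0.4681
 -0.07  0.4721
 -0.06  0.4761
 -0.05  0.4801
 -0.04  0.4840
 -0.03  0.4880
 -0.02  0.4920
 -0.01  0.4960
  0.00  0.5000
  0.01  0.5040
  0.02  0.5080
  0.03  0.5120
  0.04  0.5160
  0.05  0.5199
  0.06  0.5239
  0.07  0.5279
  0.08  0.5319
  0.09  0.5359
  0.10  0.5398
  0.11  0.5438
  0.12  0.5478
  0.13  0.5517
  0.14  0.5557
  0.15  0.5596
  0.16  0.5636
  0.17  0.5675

σ√T = 0.39·√0.5 = 0.2758
d₁ = [ln(186/188) + (0.032 + 0.39²/2)·0.5] / 0.2758 = [-0.0107 + 0.0540] / 0.2758 = 0.1571 ≈ 0.16
d₂ = d₁ − σ√T = 0.1571 − 0.2758 = -0.1186 ≈ -0.12
e^(−rT) = e^(−0.032·0.5) = 0.9841
P = 188·0.9841·N(0.12) − 186·N(-0.16) = 188·0.9841·0.5478 − 186·0.4364 = 101.3489 − 81.1704 = 20.1785

£20.18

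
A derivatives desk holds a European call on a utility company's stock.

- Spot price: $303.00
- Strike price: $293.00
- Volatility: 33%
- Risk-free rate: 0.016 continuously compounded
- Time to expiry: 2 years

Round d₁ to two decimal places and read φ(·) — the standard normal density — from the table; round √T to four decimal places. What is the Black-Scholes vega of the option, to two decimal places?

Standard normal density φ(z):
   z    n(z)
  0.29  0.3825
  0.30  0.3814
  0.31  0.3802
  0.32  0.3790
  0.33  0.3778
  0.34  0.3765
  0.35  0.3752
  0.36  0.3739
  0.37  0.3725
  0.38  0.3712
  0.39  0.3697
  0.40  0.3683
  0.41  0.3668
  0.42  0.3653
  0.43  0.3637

159.62

T = 2;  σ√T = 0.4667
d₁ = [ln(303/293) + (0.016 + 0.33²/2)·2] / 0.4667 = [0.0336 + 0.1409] / 0.4667 = 0.3738 ≈ 0.37
√T = √2 = 1.4142
φ(d₁) = φ(0.37) = 0.3725
vega = S·φ(d₁)·√T = 303·0.3725·1.4142 = 159.6172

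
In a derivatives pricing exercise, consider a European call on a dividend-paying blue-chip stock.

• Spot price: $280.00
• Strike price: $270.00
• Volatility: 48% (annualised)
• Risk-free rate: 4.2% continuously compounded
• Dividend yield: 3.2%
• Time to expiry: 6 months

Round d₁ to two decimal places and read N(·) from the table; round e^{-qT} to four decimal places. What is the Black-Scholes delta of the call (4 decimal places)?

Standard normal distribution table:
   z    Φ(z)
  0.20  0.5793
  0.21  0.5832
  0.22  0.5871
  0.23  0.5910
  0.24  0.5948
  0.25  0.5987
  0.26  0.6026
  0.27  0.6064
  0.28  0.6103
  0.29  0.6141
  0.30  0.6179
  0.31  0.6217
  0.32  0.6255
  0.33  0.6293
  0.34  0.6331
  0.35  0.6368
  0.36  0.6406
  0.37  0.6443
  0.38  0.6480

σ√T = 0.48·√0.5 = 0.3394
d₁ = [ln(280/270) + (0.042 − 0.032 + 0.48²/2)·0.5] / 0.3394 = [0.0364 + 0.0626] / 0.3394 = 0.2916 ≈ 0.29
N(d₁) = N(0.29) = 0.6141
Δ_call = exp(−qT)·N(d₁) = 0.9841·0.6141 = 0.6043

0.6043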